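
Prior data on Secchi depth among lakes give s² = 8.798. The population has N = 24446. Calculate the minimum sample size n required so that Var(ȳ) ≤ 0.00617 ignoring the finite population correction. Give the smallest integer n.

Without fpc, n₀ = s²/D = 8.798/0.00617 = 1425.9319.
Rounding up, n = 1426.

1426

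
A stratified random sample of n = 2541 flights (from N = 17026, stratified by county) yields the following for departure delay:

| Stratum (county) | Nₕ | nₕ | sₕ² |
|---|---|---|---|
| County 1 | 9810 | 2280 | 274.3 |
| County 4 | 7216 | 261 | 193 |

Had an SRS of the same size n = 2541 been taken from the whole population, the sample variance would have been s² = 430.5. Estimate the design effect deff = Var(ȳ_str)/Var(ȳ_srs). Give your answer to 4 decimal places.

Var(ȳ_str) = Σ Wₕ²(1−fₕ)sₕ²/nₕ with Wₕ = Nₕ/17026:
  County 1: (9810/17026)²·(1−2280/9810)·274.3/2280 = 0.030657002
  County 4: (7216/17026)²·(1−261/7216)·193/261 = 0.12802218
  → Var(ȳ_str) = 0.15867918.
Var(ȳ_srs) = (1 − 2541/17026)·430.5/2541 = 0.14413663.
deff = 0.15867918 / 0.14413663 = 1.1009.

1.1009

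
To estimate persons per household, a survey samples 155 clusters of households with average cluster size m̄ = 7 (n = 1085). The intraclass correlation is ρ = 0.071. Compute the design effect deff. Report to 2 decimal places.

1.43

deff = 1 + (7 − 1)·0.071 = 1 + 0.426 = 1.426.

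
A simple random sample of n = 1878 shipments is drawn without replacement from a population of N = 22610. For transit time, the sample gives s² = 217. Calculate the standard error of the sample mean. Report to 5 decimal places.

0.32550

Under SRS without replacement, Var(ȳ) = (1 − f)·s²/n with f = n/N = 1878/22610 = 0.08306059.
Var(ȳ) = (1 − 0.08306059)·217/1878 = 0.91693941·0.11554846 = 0.10595093.
SE(ȳ) = √(0.10595093) = 0.32550.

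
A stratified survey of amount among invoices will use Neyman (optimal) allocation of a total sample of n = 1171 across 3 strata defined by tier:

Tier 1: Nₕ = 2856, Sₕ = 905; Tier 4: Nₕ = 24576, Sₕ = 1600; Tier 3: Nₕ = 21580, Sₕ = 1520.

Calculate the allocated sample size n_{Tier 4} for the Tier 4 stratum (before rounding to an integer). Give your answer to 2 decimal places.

Neyman allocation: nₕ = n·NₕSₕ / Σⱼ NⱼSⱼ.
Σ NⱼSⱼ = 2856·905 + 24576·1600 + 21580·1520 = 7.470788 × 10^7.
n_{Tier 4} = 1171·24576·1600 / (7.470788 × 10^7) = 616.34.

616.34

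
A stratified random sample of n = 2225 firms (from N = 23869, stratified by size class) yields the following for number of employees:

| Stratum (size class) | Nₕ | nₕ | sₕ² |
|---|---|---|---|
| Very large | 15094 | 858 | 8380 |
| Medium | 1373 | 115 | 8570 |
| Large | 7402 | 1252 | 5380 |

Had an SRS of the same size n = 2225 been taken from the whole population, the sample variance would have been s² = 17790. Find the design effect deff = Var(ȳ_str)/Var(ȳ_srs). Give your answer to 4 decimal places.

0.5866

Var(ȳ_str) = Σ Wₕ²(1−fₕ)sₕ²/nₕ with Wₕ = Nₕ/23869:
  Very large: (15094/23869)²·(1−858/15094)·8380/858 = 3.6836691
  Medium: (1373/23869)²·(1−115/1373)·8570/115 = 0.22592574
  Large: (7402/23869)²·(1−1252/7402)·5380/1252 = 0.34334735
  → Var(ȳ_str) = 4.2529422.
Var(ȳ_srs) = (1 − 2225/23869)·17790/2225 = 7.2501874.
deff = 4.2529422 / 7.2501874 = 0.5866.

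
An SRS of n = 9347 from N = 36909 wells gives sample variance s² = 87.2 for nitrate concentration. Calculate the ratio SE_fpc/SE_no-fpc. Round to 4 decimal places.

f = n/N = 9347/36909 = 0.25324447.
SE_no-fpc = √(s²/n) = 0.096587766; SE_fpc = √((1−f)s²/n) = 0.083466335.
Ratio = √(1−f) = 0.86415018.

0.8642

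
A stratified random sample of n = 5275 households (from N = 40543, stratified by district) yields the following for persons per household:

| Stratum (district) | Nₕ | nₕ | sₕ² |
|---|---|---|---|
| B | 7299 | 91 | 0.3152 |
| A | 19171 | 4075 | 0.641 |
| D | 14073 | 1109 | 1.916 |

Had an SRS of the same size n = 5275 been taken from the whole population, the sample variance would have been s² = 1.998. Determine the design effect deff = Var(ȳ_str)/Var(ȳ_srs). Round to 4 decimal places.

1.0025

Var(ȳ_str) = Σ Wₕ²(1−fₕ)sₕ²/nₕ with Wₕ = Nₕ/40543:
  B: (7299/40543)²·(1−91/7299)·0.3152/91 = 1.1086417 × 10^-4
  A: (19171/40543)²·(1−4075/19171)·0.641/4075 = 2.7695251 × 10^-5
  D: (14073/40543)²·(1−1109/14073)·1.916/1109 = 1.9175995 × 10^-4
  → Var(ȳ_str) = 3.3031937 × 10^-4.
Var(ȳ_srs) = (1 − 5275/40543)·1.998/5275 = 3.2948676 × 10^-4.
deff = (3.3031937 × 10^-4) / (3.2948676 × 10^-4) = 1.0025.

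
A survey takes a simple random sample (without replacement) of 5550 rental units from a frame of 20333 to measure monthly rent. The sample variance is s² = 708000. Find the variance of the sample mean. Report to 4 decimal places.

92.7473

Under SRS without replacement, Var(ȳ) = (1 − f)·s²/n with f = n/N = 5550/20333 = 0.27295529.
Var(ȳ) = (1 − 0.27295529)·708000/5550 = 0.72704471·127.56757 = 92.747325.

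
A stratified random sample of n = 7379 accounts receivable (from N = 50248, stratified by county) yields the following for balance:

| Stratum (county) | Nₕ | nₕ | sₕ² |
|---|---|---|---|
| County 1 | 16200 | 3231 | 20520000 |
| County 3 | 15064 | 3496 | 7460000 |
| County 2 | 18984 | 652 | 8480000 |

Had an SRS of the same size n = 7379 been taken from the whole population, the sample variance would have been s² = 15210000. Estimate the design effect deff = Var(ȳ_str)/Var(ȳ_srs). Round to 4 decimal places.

Var(ȳ_str) = Σ Wₕ²(1−fₕ)sₕ²/nₕ with Wₕ = Nₕ/50248:
  County 1: (16200/50248)²·(1−3231/16200)·20520000/3231 = 528.47487
  County 3: (15064/50248)²·(1−3496/15064)·7460000/3496 = 147.2748
  County 2: (18984/50248)²·(1−652/18984)·8480000/652 = 1792.7027
  → Var(ȳ_str) = 2468.4524.
Var(ȳ_srs) = (1 − 7379/50248)·15210000/7379 = 1758.5563.
deff = 2468.4524 / 1758.5563 = 1.4037.

1.4037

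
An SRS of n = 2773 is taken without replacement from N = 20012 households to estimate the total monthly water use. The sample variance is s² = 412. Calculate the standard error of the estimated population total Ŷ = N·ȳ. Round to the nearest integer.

Var(Ŷ) = N²·Var(ȳ) = N²·(1 − n/N)·s²/n.
f = 2773/20012 = 0.13856686; Var(ȳ) = 0.86143314·412/2773 = 0.1279879.
Var(Ŷ) = 20012² · 0.1279879 = 5.1256613 × 10^7.
SE(Ŷ) = √(5.1256613 × 10^7) = 7159.

7159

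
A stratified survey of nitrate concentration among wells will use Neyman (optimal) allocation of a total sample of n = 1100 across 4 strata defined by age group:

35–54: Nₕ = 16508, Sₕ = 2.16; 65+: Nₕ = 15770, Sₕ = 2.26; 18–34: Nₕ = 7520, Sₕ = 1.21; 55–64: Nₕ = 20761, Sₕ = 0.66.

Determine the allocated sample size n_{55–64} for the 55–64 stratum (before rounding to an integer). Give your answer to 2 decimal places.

160.18

Neyman allocation: nₕ = n·NₕSₕ / Σⱼ NⱼSⱼ.
Σ NⱼSⱼ = 16508·2.16 + 15770·2.26 + 7520·1.21 + 20761·0.66 = 94098.94.
n_{55–64} = 1100·20761·0.66 / 94098.94 = 160.18.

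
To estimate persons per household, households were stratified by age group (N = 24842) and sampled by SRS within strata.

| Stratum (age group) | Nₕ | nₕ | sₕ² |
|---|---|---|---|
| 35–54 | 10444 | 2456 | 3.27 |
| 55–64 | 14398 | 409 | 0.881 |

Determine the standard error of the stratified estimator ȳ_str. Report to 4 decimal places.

0.0297

Var(ȳ_str) = Σₕ Wₕ²(1 − fₕ)sₕ²/nₕ with Wₕ = Nₕ/N, N = 24842.
35–54: Wₕ = 0.42041704; term = 0.42041704²·(1 − 0.23515894)·3.27/2456 = 1.7999117 × 10^-4.
55–64: Wₕ = 0.57958296; term = 0.57958296²·(1 − 0.02840672)·0.881/409 = 7.0302104 × 10^-4.
Sum = 8.8301221 × 10^-4.
SE = √(8.8301221 × 10^-4) = 0.0297.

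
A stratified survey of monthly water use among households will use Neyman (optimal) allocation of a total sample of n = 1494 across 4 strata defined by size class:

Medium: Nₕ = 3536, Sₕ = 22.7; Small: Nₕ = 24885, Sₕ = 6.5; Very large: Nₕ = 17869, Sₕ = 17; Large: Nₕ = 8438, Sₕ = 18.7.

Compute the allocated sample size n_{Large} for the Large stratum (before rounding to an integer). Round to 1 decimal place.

Neyman allocation: nₕ = n·NₕSₕ / Σⱼ NⱼSⱼ.
Σ NⱼSⱼ = 3536·22.7 + 24885·6.5 + 17869·17 + 8438·18.7 = 703583.3.
n_{Large} = 1494·8438·18.7 / 703583.3 = 335.1.

335.1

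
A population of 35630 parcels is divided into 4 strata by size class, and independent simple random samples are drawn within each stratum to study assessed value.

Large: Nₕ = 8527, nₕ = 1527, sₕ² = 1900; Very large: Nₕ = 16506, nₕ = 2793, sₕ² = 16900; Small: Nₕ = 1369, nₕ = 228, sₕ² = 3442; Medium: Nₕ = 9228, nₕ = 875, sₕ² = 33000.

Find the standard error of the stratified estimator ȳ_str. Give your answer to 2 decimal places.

Var(ȳ_str) = Σₕ Wₕ²(1 − fₕ)sₕ²/nₕ with Wₕ = Nₕ/N, N = 35630.
Large: Wₕ = 0.23932080; term = 0.23932080²·(1 − 0.17907822)·1900/1527 = 0.058502877.
Very large: Wₕ = 0.46326130; term = 0.46326130²·(1 − 0.16921120)·16900/2793 = 1.0788435.
Small: Wₕ = 0.03842268; term = 0.03842268²·(1 − 0.16654492)·3442/228 = 0.018575199.
Medium: Wₕ = 0.25899523; term = 0.25899523²·(1 − 0.09482011)·33000/875 = 2.2899411.
Sum = 3.4458627.
SE = √(3.4458627) = 1.86.

1.86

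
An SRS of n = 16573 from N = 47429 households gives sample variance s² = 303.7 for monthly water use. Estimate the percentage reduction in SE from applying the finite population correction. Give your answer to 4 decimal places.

f = n/N = 16573/47429 = 0.34942757.
SE_no-fpc = √(s²/n) = 0.13536981; SE_fpc = √((1−f)s²/n) = 0.10918668.
Ratio = √(1−f) = 0.80658071. Reduction = 100·(1 − 0.80658071) = 19.3419%.

19.3419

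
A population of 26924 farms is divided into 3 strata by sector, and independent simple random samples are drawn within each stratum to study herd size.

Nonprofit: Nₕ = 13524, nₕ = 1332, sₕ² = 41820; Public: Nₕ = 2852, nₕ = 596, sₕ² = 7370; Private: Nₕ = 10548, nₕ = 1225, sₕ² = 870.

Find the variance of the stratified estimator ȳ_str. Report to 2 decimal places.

Var(ȳ_str) = Σₕ Wₕ²(1 − fₕ)sₕ²/nₕ with Wₕ = Nₕ/N, N = 26924.
Nonprofit: Wₕ = 0.50230278; term = 0.50230278²·(1 − 0.09849157)·41820/1332 = 7.1413572.
Public: Wₕ = 0.10592780; term = 0.10592780²·(1 − 0.20897616)·7370/596 = 0.10975661.
Private: Wₕ = 0.39176943; term = 0.39176943²·(1 − 0.11613576)·870/1225 = 0.096345139.
Sum = 7.3474589.

7.35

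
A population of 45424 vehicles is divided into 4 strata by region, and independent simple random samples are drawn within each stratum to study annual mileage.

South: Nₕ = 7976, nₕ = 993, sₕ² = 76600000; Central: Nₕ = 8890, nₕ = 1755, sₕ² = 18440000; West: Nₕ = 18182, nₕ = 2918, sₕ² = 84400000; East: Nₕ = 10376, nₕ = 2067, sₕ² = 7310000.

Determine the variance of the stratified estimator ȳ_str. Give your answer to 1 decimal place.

Var(ȳ_str) = Σₕ Wₕ²(1 − fₕ)sₕ²/nₕ with Wₕ = Nₕ/N, N = 45424.
South: Wₕ = 0.17559000; term = 0.17559000²·(1 − 0.12449850)·76600000/993 = 2082.2648.
Central: Wₕ = 0.19571152; term = 0.19571152²·(1 − 0.19741282)·18440000/1755 = 323.00466.
West: Wₕ = 0.40027298; term = 0.40027298²·(1 − 0.16048840)·84400000/2918 = 3890.4194.
East: Wₕ = 0.22842550; term = 0.22842550²·(1 − 0.19920971)·7310000/2067 = 147.76952.
Sum = 6443.4584.

6443.5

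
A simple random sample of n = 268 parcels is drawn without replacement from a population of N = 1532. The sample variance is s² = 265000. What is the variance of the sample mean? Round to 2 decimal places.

815.83

Under SRS without replacement, Var(ȳ) = (1 − f)·s²/n with f = n/N = 268/1532 = 0.17493473.
Var(ȳ) = (1 − 0.17493473)·265000/268 = 0.82506527·988.80597 = 815.82947.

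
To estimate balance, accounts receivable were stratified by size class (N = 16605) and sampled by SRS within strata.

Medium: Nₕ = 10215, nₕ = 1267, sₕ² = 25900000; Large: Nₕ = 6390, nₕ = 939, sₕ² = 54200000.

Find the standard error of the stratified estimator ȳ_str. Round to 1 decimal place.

118.6

Var(ȳ_str) = Σₕ Wₕ²(1 − fₕ)sₕ²/nₕ with Wₕ = Nₕ/N, N = 16605.
Medium: Wₕ = 0.61517615; term = 0.61517615²·(1 − 0.12403328)·25900000/1267 = 6776.567.
Large: Wₕ = 0.38482385; term = 0.38482385²·(1 − 0.14694836)·54200000/939 = 7291.7702.
Sum = 14068.337.
SE = √(14068.337) = 118.6.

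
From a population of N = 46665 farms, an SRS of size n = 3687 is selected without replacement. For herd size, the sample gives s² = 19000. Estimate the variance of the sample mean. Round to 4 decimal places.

4.7461

Under SRS without replacement, Var(ȳ) = (1 − f)·s²/n with f = n/N = 3687/46665 = 0.07900996.
Var(ȳ) = (1 − 0.07900996)·19000/3687 = 0.92099004·5.1532411 = 4.7460837.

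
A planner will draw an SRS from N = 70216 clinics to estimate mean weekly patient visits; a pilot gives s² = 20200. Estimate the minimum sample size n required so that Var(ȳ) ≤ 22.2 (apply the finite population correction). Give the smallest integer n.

899

Without fpc, n₀ = s²/D = 20200/22.2 = 909.9099.
With fpc, (1 − n/N)·s²/n ≤ D requires n ≥ n₀/(1 + n₀/N) = 909.9099/(1 + 909.9099/70216) = 898.2695.
Rounding up, n = 899.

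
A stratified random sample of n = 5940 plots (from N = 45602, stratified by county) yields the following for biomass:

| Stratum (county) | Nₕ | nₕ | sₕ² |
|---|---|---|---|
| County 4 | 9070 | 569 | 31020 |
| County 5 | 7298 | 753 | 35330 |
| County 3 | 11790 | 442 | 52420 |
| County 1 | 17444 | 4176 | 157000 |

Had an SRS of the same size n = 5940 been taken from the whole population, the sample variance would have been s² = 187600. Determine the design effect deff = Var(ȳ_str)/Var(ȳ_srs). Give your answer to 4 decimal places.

Var(ȳ_str) = Σ Wₕ²(1−fₕ)sₕ²/nₕ with Wₕ = Nₕ/45602:
  County 4: (9070/45602)²·(1−569/9070)·31020/569 = 2.0213385
  County 5: (7298/45602)²·(1−753/7298)·35330/753 = 1.0776913
  County 3: (11790/45602)²·(1−442/11790)·52420/442 = 7.6302734
  County 1: (17444/45602)²·(1−4176/17444)·157000/4176 = 4.184301
  → Var(ȳ_str) = 14.913604.
Var(ȳ_srs) = (1 − 5940/45602)·187600/5940 = 27.468637.
deff = 14.913604 / 27.468637 = 0.5429.

0.5429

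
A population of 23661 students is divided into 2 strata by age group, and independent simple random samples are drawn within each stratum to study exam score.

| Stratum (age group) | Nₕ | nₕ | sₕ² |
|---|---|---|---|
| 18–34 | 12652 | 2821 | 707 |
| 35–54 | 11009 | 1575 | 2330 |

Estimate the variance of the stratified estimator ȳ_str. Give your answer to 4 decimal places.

0.3301

Var(ȳ_str) = Σₕ Wₕ²(1 − fₕ)sₕ²/nₕ with Wₕ = Nₕ/N, N = 23661.
18–34: Wₕ = 0.53471958; term = 0.53471958²·(1 − 0.22296870)·707/2821 = 0.055680999.
35–54: Wₕ = 0.46528042; term = 0.46528042²·(1 − 0.14306477)·2330/1575 = 0.27444348.
Sum = 0.33012448.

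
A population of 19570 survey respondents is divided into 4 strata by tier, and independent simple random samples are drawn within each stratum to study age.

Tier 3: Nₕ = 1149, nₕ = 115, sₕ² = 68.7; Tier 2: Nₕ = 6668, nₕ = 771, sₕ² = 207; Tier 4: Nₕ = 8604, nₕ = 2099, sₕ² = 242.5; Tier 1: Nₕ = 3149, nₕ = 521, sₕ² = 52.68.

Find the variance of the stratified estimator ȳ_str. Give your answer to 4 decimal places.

Var(ȳ_str) = Σₕ Wₕ²(1 − fₕ)sₕ²/nₕ with Wₕ = Nₕ/N, N = 19570.
Tier 3: Wₕ = 0.05871231; term = 0.05871231²·(1 − 0.10008703)·68.7/115 = 0.0018531809.
Tier 2: Wₕ = 0.34072560; term = 0.34072560²·(1 − 0.11562687)·207/771 = 0.027565193.
Tier 4: Wₕ = 0.43965253; term = 0.43965253²·(1 − 0.24395630)·242.5/2099 = 0.016883612.
Tier 1: Wₕ = 0.16090956; term = 0.16090956²·(1 − 0.16544935)·52.68/521 = 0.002184864.
Sum = 0.04848685.

0.0485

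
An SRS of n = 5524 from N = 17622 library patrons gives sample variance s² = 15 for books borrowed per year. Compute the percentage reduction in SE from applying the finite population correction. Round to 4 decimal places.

17.1430

f = n/N = 5524/17622 = 0.31347180.
SE_no-fpc = √(s²/n) = 0.052109727; SE_fpc = √((1−f)s²/n) = 0.043176555.
Ratio = √(1−f) = 0.82856997. Reduction = 100·(1 − 0.82856997) = 17.1430%.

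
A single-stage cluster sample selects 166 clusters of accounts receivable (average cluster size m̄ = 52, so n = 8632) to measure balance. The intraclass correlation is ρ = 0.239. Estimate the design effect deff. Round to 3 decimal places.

deff = 1 + (52 − 1)·0.239 = 1 + 12.189 = 13.189.

13.189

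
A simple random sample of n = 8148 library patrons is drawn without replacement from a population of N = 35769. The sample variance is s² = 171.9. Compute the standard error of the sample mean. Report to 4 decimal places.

0.1276

Under SRS without replacement, Var(ȳ) = (1 − f)·s²/n with f = n/N = 8148/35769 = 0.22779502.
Var(ȳ) = (1 − 0.22779502)·171.9/8148 = 0.77220498·0.021097202 = 0.016291364.
SE(ȳ) = √(0.016291364) = 0.1276.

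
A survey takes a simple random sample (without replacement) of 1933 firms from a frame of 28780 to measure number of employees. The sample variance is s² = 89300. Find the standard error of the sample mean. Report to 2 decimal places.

6.56

Under SRS without replacement, Var(ȳ) = (1 − f)·s²/n with f = n/N = 1933/28780 = 0.06716470.
Var(ȳ) = (1 − 0.06716470)·89300/1933 = 0.93283530·46.19762 = 43.094771.
SE(ȳ) = √(43.094771) = 6.56.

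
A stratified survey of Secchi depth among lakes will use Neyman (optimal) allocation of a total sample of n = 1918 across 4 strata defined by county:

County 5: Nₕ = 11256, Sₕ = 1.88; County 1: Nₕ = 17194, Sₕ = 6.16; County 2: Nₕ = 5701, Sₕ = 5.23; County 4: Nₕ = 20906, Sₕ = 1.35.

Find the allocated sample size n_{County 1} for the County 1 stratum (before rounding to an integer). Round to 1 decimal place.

1097.4

Neyman allocation: nₕ = n·NₕSₕ / Σⱼ NⱼSⱼ.
Σ NⱼSⱼ = 11256·1.88 + 17194·6.16 + 5701·5.23 + 20906·1.35 = 185115.65.
n_{County 1} = 1918·17194·6.16 / 185115.65 = 1097.4.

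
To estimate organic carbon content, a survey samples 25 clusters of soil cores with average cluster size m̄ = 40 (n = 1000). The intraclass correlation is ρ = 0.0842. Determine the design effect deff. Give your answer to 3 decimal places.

deff = 1 + (40 − 1)·0.0842 = 1 + 3.2838 = 4.2838.

4.284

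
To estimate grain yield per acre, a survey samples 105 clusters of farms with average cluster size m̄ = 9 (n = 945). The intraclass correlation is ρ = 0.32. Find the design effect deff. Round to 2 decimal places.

3.56

deff = 1 + (9 − 1)·0.32 = 1 + 2.56 = 3.56.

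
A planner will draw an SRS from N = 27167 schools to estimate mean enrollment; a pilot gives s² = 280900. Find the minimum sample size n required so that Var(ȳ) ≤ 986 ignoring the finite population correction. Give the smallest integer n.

285

Without fpc, n₀ = s²/D = 280900/986 = 284.8884.
Rounding up, n = 285.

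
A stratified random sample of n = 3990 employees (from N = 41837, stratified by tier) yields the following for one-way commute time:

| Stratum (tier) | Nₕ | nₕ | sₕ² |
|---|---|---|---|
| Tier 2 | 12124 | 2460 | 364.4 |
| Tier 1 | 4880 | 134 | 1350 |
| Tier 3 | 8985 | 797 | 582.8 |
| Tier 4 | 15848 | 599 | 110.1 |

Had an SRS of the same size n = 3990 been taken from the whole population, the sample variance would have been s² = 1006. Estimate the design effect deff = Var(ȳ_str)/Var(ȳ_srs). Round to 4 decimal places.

0.8740

Var(ȳ_str) = Σ Wₕ²(1−fₕ)sₕ²/nₕ with Wₕ = Nₕ/41837:
  Tier 2: (12124/41837)²·(1−2460/12124)·364.4/2460 = 0.0099157379
  Tier 1: (4880/41837)²·(1−134/4880)·1350/134 = 0.13330777
  Tier 3: (8985/41837)²·(1−797/8985)·582.8/797 = 0.030735202
  Tier 4: (15848/41837)²·(1−599/15848)·110.1/599 = 0.025377875
  → Var(ȳ_str) = 0.19933658.
Var(ȳ_srs) = (1 − 3990/41837)·1006/3990 = 0.22808462.
deff = 0.19933658 / 0.22808462 = 0.8740.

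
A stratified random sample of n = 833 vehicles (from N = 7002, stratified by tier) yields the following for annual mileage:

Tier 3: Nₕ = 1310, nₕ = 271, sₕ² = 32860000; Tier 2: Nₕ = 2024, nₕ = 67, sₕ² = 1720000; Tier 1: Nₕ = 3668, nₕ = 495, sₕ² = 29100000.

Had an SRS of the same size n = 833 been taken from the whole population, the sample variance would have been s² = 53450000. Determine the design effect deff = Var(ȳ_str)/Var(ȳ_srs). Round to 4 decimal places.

Var(ȳ_str) = Σ Wₕ²(1−fₕ)sₕ²/nₕ with Wₕ = Nₕ/7002:
  Tier 3: (1310/7002)²·(1−271/1310)·32860000/271 = 3366.2076
  Tier 2: (2024/7002)²·(1−67/2024)·1720000/67 = 2074.0096
  Tier 1: (3668/7002)²·(1−495/3668)·29100000/495 = 13955.422
  → Var(ȳ_str) = 19395.639.
Var(ȳ_srs) = (1 − 833/7002)·53450000/833 = 56532.133.
deff = 19395.639 / 56532.133 = 0.3431.

0.3431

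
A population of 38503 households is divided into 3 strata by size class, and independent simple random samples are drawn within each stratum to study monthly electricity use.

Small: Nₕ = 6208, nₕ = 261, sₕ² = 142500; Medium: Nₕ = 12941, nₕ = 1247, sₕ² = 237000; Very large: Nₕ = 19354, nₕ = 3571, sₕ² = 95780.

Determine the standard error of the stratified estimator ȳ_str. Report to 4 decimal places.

Var(ȳ_str) = Σₕ Wₕ²(1 − fₕ)sₕ²/nₕ with Wₕ = Nₕ/N, N = 38503.
Small: Wₕ = 0.16123419; term = 0.16123419²·(1 − 0.04204253)·142500/261 = 13.596742.
Medium: Wₕ = 0.33610368; term = 0.33610368²·(1 − 0.09636040)·237000/1247 = 19.400981.
Very large: Wₕ = 0.50266213; term = 0.50266213²·(1 − 0.18450966)·95780/3571 = 5.5265759.
Sum = 38.524299.
SE = √(38.524299) = 6.2068.

6.2068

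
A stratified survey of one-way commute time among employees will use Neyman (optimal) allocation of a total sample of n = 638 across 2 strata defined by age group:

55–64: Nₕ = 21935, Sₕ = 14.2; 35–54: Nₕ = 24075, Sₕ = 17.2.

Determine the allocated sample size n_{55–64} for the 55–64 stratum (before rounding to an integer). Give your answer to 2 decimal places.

Neyman allocation: nₕ = n·NₕSₕ / Σⱼ NⱼSⱼ.
Σ NⱼSⱼ = 21935·14.2 + 24075·17.2 = 725567.
n_{55–64} = 638·21935·14.2 / 725567 = 273.89.

273.89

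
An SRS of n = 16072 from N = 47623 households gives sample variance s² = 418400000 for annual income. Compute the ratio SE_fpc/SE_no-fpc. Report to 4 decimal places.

0.8140

f = n/N = 16072/47623 = 0.33748399.
SE_no-fpc = √(s²/n) = 161.34699; SE_fpc = √((1−f)s²/n) = 131.32852.
Ratio = √(1−f) = 0.81395087.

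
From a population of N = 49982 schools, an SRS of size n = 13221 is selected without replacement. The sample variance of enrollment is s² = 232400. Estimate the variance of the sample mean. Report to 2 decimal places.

Under SRS without replacement, Var(ȳ) = (1 − f)·s²/n with f = n/N = 13221/49982 = 0.26451523.
Var(ȳ) = (1 − 0.26451523)·232400/13221 = 0.73548477·17.578095 = 12.928422.

12.93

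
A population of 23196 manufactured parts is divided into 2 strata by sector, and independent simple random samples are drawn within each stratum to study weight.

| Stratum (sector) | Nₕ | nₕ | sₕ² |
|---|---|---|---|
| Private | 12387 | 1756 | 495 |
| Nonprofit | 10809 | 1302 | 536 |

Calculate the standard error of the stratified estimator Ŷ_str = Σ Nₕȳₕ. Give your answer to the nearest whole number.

Var(Ŷ_str) = Σₕ Nₕ²(1 − fₕ)sₕ²/nₕ.
Private: 12387²·(1 − 1756/12387)·495/1756 = 3.7121109 × 10^7.
Nonprofit: 10809²·(1 − 1302/10809)·536/1302 = 4.2304135 × 10^7.
Sum = 7.9425244 × 10^7.
SE = √(7.9425244 × 10^7) = 8912.

8912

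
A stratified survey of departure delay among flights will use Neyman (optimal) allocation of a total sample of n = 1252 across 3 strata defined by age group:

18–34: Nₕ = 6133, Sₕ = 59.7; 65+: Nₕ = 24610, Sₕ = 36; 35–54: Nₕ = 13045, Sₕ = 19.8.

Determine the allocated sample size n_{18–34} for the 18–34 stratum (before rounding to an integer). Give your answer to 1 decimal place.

Neyman allocation: nₕ = n·NₕSₕ / Σⱼ NⱼSⱼ.
Σ NⱼSⱼ = 6133·59.7 + 24610·36 + 13045·19.8 = 1.5103911 × 10^6.
n_{18–34} = 1252·6133·59.7 / (1.5103911 × 10^6) = 303.5.

303.5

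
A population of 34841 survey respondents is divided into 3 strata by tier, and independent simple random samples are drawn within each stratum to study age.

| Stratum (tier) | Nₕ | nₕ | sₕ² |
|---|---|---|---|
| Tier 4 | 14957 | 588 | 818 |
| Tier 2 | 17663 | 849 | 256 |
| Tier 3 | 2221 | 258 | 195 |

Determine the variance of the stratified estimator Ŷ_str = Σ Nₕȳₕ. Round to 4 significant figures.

3.918 × 10^8

Var(Ŷ_str) = Σₕ Nₕ²(1 − fₕ)sₕ²/nₕ.
Tier 4: 14957²·(1 − 588/14957)·818/588 = 2.9898336 × 10^8.
Tier 2: 17663²·(1 − 849/17663)·256/849 = 8.9550453 × 10^7.
Tier 3: 2221²·(1 − 258/2221)·195/258 = 3.2952151 × 10^6.
Sum = 3.9182903 × 10^8.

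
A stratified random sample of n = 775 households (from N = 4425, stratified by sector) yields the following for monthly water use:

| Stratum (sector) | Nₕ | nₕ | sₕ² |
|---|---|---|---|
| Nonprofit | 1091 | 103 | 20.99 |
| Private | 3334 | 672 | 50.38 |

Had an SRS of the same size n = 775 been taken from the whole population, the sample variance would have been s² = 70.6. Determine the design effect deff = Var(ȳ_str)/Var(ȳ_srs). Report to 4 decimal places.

0.6015

Var(ȳ_str) = Σ Wₕ²(1−fₕ)sₕ²/nₕ with Wₕ = Nₕ/4425:
  Nonprofit: (1091/4425)²·(1−103/1091)·20.99/103 = 0.011218385
  Private: (3334/4425)²·(1−672/3334)·50.38/672 = 0.033980987
  → Var(ȳ_str) = 0.045199372.
Var(ȳ_srs) = (1 − 775/4425)·70.6/775 = 0.075141972.
deff = 0.045199372 / 0.075141972 = 0.6015.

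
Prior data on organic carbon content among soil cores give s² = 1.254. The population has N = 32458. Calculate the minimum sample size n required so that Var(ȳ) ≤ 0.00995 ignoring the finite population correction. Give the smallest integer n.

127

Without fpc, n₀ = s²/D = 1.254/0.00995 = 126.0302.
Rounding up, n = 127.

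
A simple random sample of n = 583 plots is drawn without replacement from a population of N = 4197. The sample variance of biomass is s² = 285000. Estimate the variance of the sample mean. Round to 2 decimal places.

420.95

Under SRS without replacement, Var(ȳ) = (1 − f)·s²/n with f = n/N = 583/4197 = 0.13890874.
Var(ȳ) = (1 − 0.13890874)·285000/583 = 0.86109126·488.85077 = 420.94512.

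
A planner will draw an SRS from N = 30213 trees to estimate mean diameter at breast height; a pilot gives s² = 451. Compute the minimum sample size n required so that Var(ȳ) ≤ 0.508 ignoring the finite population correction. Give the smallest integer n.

Without fpc, n₀ = s²/D = 451/0.508 = 887.7953.
Rounding up, n = 888.

888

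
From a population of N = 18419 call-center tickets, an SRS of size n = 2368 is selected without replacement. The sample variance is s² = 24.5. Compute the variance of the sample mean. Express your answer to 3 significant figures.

Under SRS without replacement, Var(ȳ) = (1 − f)·s²/n with f = n/N = 2368/18419 = 0.12856290.
Var(ȳ) = (1 − 0.12856290)·24.5/2368 = 0.87143710·0.010346284 = 0.0090161356.

0.00902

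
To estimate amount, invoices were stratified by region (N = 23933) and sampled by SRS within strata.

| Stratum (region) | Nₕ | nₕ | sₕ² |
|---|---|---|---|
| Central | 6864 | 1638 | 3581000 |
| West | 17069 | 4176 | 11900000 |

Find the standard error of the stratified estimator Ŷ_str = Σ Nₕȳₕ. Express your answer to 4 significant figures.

840000

Var(Ŷ_str) = Σₕ Nₕ²(1 − fₕ)sₕ²/nₕ.
Central: 6864²·(1 − 1638/6864)·3581000/1638 = 7.8421854 × 10^10.
West: 17069²·(1 − 4176/17069)·11900000/4176 = 6.2711694 × 10^11.
Sum = 7.0553879 × 10^11.
SE = √(7.0553879 × 10^11) = 840000.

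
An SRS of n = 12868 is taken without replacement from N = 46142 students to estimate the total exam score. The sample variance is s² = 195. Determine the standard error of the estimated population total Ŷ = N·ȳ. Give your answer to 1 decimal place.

4823.5

Var(Ŷ) = N²·Var(ȳ) = N²·(1 − n/N)·s²/n.
f = 12868/46142 = 0.27887825; Var(ȳ) = 0.72112175·195/12868 = 0.010927785.
Var(Ŷ) = 46142² · 0.010927785 = 2.3266174 × 10^7.
SE(Ŷ) = √(2.3266174 × 10^7) = 4823.5.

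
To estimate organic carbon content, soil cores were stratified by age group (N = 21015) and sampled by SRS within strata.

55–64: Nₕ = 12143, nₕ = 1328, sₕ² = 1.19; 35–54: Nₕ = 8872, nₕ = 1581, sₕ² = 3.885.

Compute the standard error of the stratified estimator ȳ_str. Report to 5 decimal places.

Var(ȳ_str) = Σₕ Wₕ²(1 − fₕ)sₕ²/nₕ with Wₕ = Nₕ/N, N = 21015.
55–64: Wₕ = 0.57782536; term = 0.57782536²·(1 − 0.10936342)·1.19/1328 = 2.664665 × 10^-4.
35–54: Wₕ = 0.42217464; term = 0.42217464²·(1 − 0.17820108)·3.885/1581 = 3.599225 × 10^-4.
Sum = 6.26389 × 10^-4.
SE = √(6.26389 × 10^-4) = 0.02503.

0.02503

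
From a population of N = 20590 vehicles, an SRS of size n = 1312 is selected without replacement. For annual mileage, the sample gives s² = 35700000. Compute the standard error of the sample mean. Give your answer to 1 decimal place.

Under SRS without replacement, Var(ȳ) = (1 − f)·s²/n with f = n/N = 1312/20590 = 0.06372025.
Var(ȳ) = (1 − 0.06372025)·35700000/1312 = 0.93627975·27210.366 = 25476.514.
SE(ȳ) = √(25476.514) = 159.6.

159.6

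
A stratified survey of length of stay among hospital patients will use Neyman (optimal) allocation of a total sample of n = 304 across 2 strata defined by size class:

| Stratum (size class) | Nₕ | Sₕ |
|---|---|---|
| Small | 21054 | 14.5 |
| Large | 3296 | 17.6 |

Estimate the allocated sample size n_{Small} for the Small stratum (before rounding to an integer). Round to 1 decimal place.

255.5

Neyman allocation: nₕ = n·NₕSₕ / Σⱼ NⱼSⱼ.
Σ NⱼSⱼ = 21054·14.5 + 3296·17.6 = 363292.6.
n_{Small} = 304·21054·14.5 / 363292.6 = 255.5.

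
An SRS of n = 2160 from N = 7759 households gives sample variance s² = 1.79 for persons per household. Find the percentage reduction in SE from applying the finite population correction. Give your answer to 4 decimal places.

f = n/N = 2160/7759 = 0.27838639.
SE_no-fpc = √(s²/n) = 0.028787214; SE_fpc = √((1−f)s²/n) = 0.024454118.
Ratio = √(1−f) = 0.84947843. Reduction = 100·(1 − 0.84947843) = 15.0522%.

15.0522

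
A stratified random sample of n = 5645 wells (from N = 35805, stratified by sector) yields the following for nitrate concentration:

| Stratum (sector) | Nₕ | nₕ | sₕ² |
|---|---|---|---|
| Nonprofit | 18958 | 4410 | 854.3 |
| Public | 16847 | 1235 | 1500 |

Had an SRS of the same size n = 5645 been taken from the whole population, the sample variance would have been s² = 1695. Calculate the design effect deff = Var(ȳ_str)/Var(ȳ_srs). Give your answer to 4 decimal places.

1.1500

Var(ȳ_str) = Σ Wₕ²(1−fₕ)sₕ²/nₕ with Wₕ = Nₕ/35805:
  Nonprofit: (18958/35805)²·(1−4410/18958)·854.3/4410 = 0.041675448
  Public: (16847/35805)²·(1−1235/16847)·1500/1235 = 0.2491828
  → Var(ȳ_str) = 0.29085825.
Var(ȳ_srs) = (1 − 5645/35805)·1695/5645 = 0.25292596.
deff = 0.29085825 / 0.25292596 = 1.1500.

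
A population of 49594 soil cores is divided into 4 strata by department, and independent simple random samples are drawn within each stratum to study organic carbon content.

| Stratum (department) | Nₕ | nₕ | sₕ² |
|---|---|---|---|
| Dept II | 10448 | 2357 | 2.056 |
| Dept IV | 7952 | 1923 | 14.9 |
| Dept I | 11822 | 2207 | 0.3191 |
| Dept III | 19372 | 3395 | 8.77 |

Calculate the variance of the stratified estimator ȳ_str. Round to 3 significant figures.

Var(ȳ_str) = Σₕ Wₕ²(1 − fₕ)sₕ²/nₕ with Wₕ = Nₕ/N, N = 49594.
Dept II: Wₕ = 0.21067065; term = 0.21067065²·(1 − 0.22559342)·2.056/2357 = 2.9980621 × 10^-5.
Dept IV: Wₕ = 0.16034198; term = 0.16034198²·(1 − 0.24182596)·14.9/1923 = 1.5103248 × 10^-4.
Dept I: Wₕ = 0.23837561; term = 0.23837561²·(1 − 0.18668584)·0.3191/2207 = 6.6819995 × 10^-6.
Dept III: Wₕ = 0.39061177; term = 0.39061177²·(1 − 0.17525294)·8.77/3395 = 3.2506577 × 10^-4.
Sum = 5.1276087 × 10^-4.

5.13 × 10^-4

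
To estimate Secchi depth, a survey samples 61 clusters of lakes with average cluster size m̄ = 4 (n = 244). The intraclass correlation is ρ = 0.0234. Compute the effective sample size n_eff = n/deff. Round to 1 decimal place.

228.0

deff = 1 + (4 − 1)·0.0234 = 1 + 0.0702 = 1.0702.
n_eff = 244 / 1.0702 = 228.0.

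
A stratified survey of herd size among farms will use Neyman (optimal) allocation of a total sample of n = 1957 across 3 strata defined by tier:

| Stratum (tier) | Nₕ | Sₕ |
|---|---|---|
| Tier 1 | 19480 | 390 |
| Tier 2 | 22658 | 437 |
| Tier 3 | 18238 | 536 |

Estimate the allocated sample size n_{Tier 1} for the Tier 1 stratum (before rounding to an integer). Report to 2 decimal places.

Neyman allocation: nₕ = n·NₕSₕ / Σⱼ NⱼSⱼ.
Σ NⱼSⱼ = 19480·390 + 22658·437 + 18238·536 = 2.7274314 × 10^7.
n_{Tier 1} = 1957·19480·390 / (2.7274314 × 10^7) = 545.12.

545.12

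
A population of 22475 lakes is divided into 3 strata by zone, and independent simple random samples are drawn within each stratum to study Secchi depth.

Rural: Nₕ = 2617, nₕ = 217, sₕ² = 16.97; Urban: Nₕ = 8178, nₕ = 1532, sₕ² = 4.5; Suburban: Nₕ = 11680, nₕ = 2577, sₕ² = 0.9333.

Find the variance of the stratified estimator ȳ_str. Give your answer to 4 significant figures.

0.001365

Var(ȳ_str) = Σₕ Wₕ²(1 − fₕ)sₕ²/nₕ with Wₕ = Nₕ/N, N = 22475.
Rural: Wₕ = 0.11644049; term = 0.11644049²·(1 − 0.08291937)·16.97/217 = 9.723837 × 10^-4.
Urban: Wₕ = 0.36387097; term = 0.36387097²·(1 − 0.18733187)·4.5/1532 = 3.1605436 × 10^-4.
Suburban: Wₕ = 0.51968854; term = 0.51968854²·(1 − 0.22063356)·0.9333/2577 = 7.6231564 × 10^-5.
Sum = 0.0013646696.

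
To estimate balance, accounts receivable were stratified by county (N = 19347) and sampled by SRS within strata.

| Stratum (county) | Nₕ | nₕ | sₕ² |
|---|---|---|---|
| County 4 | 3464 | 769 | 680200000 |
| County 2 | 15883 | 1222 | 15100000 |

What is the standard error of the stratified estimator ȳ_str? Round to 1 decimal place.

Var(ȳ_str) = Σₕ Wₕ²(1 − fₕ)sₕ²/nₕ with Wₕ = Nₕ/N, N = 19347.
County 4: Wₕ = 0.17904585; term = 0.17904585²·(1 − 0.22199769)·680200000/769 = 22060.72.
County 2: Wₕ = 0.82095415; term = 0.82095415²·(1 − 0.07693761)·15100000/1222 = 7687.3138.
Sum = 29748.034.
SE = √(29748.034) = 172.5.

172.5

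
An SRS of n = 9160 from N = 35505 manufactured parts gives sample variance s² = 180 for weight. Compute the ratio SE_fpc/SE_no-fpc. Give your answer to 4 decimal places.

0.8614

f = n/N = 9160/35505 = 0.25799183.
SE_no-fpc = √(s²/n) = 0.14018079; SE_fpc = √((1−f)s²/n) = 0.12075159.
Ratio = √(1−f) = 0.86139896.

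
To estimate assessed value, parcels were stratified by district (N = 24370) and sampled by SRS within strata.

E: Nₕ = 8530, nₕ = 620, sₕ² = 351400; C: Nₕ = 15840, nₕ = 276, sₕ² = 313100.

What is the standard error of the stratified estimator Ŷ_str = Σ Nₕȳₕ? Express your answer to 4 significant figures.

Var(Ŷ_str) = Σₕ Nₕ²(1 − fₕ)sₕ²/nₕ.
E: 8530²·(1 − 620/8530)·351400/620 = 3.8241558 × 10^10.
C: 15840²·(1 − 276/15840)·313100/276 = 2.796729 × 10^11.
Sum = 3.1791446 × 10^11.
SE = √(3.1791446 × 10^11) = 563800.

563800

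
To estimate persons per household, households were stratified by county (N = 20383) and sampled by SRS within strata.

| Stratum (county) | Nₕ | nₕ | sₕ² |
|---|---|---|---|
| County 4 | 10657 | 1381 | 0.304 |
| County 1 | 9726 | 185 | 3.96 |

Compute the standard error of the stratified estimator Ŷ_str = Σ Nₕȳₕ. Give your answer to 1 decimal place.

1417.1

Var(Ŷ_str) = Σₕ Nₕ²(1 − fₕ)sₕ²/nₕ.
County 4: 10657²·(1 − 1381/10657)·0.304/1381 = 21760.838.
County 1: 9726²·(1 − 185/9726)·3.96/185 = 1.986331 × 10^6.
Sum = 2.0080918 × 10^6.
SE = √(2.0080918 × 10^6) = 1417.1.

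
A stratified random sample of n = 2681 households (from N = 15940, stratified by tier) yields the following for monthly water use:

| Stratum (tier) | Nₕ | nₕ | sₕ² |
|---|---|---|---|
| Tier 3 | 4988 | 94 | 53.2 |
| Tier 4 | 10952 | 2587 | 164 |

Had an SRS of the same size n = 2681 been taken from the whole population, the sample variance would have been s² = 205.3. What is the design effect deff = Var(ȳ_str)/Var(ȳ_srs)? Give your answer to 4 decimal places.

1.2125

Var(ȳ_str) = Σ Wₕ²(1−fₕ)sₕ²/nₕ with Wₕ = Nₕ/15940:
  Tier 3: (4988/15940)²·(1−94/4988)·53.2/94 = 0.054374785
  Tier 4: (10952/15940)²·(1−2587/10952)·164/2587 = 0.022857576
  → Var(ȳ_str) = 0.077232361.
Var(ȳ_srs) = (1 − 2681/15940)·205.3/2681 = 0.063696356.
deff = 0.077232361 / 0.063696356 = 1.2125.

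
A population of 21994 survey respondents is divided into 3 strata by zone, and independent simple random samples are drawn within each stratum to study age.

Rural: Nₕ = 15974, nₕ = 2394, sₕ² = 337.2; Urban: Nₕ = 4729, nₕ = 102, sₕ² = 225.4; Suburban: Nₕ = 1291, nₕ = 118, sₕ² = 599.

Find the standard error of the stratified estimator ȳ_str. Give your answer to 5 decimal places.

0.42310

Var(ȳ_str) = Σₕ Wₕ²(1 − fₕ)sₕ²/nₕ with Wₕ = Nₕ/N, N = 21994.
Rural: Wₕ = 0.72628899; term = 0.72628899²·(1 − 0.14986854)·337.2/2394 = 0.063163826.
Urban: Wₕ = 0.21501319; term = 0.21501319²·(1 − 0.02156904)·225.4/102 = 0.099957207.
Suburban: Wₕ = 0.05869783; term = 0.05869783²·(1 − 0.09140201)·599/118 = 0.015891344.
Sum = 0.17901238.
SE = √(0.17901238) = 0.42310.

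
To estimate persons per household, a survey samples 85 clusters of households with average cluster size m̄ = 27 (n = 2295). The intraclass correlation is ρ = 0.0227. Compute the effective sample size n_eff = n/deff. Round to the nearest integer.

1443

deff = 1 + (27 − 1)·0.0227 = 1 + 0.5902 = 1.5902.
n_eff = 2295 / 1.5902 = 1443.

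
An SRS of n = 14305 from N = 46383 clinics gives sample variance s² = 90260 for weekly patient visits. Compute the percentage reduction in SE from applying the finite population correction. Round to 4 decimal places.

16.8381

f = n/N = 14305/46383 = 0.30841041.
SE_no-fpc = √(s²/n) = 2.511908; SE_fpc = √((1−f)s²/n) = 2.0889496.
Ratio = √(1−f) = 0.83161866. Reduction = 100·(1 − 0.83161866) = 16.8381%.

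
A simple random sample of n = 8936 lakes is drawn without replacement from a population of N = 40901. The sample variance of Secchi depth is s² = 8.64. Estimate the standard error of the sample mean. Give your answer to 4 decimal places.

0.0275

Under SRS without replacement, Var(ȳ) = (1 − f)·s²/n with f = n/N = 8936/40901 = 0.21847877.
Var(ȳ) = (1 − 0.21847877)·8.64/8936 = 0.78152123·9.6687556 × 10^-4 = 7.5563378 × 10^-4.
SE(ȳ) = √(7.5563378 × 10^-4) = 0.0275.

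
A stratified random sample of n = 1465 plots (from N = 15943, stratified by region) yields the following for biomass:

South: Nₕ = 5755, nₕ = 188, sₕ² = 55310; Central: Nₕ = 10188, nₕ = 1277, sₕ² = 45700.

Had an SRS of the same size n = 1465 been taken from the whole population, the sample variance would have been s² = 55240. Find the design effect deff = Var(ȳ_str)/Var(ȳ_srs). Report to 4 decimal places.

1.4563

Var(ȳ_str) = Σ Wₕ²(1−fₕ)sₕ²/nₕ with Wₕ = Nₕ/15943:
  South: (5755/15943)²·(1−188/5755)·55310/188 = 37.082778
  Central: (10188/15943)²·(1−1277/10188)·45700/1277 = 12.782052
  → Var(ȳ_str) = 49.86483.
Var(ȳ_srs) = (1 − 1465/15943)·55240/1465 = 34.241641.
deff = 49.86483 / 34.241641 = 1.4563.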